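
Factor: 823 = 823^1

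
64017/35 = 1829  +  2/35 = 1829.06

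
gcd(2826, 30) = 6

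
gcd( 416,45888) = 32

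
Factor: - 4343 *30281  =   - 131510383 = -  43^1 *101^1*107^1*283^1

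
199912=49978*4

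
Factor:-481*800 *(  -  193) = 2^5  *5^2 *13^1 *37^1*193^1 = 74266400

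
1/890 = 1/890= 0.00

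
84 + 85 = 169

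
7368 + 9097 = 16465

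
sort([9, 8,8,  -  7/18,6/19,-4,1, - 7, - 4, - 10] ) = [ - 10, - 7,-4,  -  4 , - 7/18,6/19,1,8,8,9]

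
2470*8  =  19760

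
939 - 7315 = -6376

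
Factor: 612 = 2^2 *3^2*17^1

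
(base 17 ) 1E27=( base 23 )H07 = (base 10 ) 9000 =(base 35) 7c5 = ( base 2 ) 10001100101000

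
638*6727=4291826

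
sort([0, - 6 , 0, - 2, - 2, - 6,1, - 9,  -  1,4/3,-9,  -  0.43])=[ - 9,- 9, - 6, - 6 , - 2, - 2, - 1, - 0.43,0,0, 1,4/3 ]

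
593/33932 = 593/33932 = 0.02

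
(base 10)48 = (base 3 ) 1210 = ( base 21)26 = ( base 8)60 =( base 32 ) 1g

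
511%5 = 1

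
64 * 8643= 553152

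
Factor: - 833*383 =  - 319039 = - 7^2 *17^1 * 383^1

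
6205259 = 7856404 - 1651145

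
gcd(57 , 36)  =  3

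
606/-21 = -202/7 = -28.86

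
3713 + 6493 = 10206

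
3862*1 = 3862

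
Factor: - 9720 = - 2^3 * 3^5 *5^1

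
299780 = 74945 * 4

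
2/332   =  1/166 = 0.01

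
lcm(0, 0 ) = 0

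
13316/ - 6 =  - 6658/3 = - 2219.33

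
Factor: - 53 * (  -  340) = 18020  =  2^2*5^1*17^1*53^1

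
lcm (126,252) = 252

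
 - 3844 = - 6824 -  - 2980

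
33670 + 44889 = 78559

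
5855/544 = 5855/544 = 10.76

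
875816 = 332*2638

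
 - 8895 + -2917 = - 11812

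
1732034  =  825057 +906977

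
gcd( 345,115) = 115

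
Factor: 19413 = 3^3*719^1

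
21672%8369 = 4934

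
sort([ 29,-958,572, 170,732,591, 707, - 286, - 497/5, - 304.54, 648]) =[-958, - 304.54, - 286, -497/5,29,  170, 572, 591, 648,  707  ,  732]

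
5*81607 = 408035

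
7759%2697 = 2365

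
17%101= 17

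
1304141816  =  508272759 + 795869057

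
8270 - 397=7873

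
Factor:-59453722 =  - 2^1*31^1*958931^1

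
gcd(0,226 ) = 226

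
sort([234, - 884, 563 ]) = [-884,234, 563] 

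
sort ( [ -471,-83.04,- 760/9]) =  [ - 471, - 760/9,  -  83.04]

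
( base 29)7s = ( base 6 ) 1023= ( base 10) 231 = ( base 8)347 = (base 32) 77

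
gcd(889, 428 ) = 1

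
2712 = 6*452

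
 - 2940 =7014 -9954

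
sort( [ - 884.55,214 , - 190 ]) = [ - 884.55  ,-190,214]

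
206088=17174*12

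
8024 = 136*59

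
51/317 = 51/317 = 0.16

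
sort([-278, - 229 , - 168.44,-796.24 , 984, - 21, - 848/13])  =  [  -  796.24 ,  -  278,  -  229, -168.44, - 848/13,  -  21,984]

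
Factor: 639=3^2 * 71^1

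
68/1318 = 34/659 =0.05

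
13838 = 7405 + 6433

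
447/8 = 447/8 = 55.88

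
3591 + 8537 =12128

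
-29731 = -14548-15183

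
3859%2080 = 1779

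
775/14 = 55+5/14 = 55.36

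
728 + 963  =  1691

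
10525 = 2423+8102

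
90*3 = 270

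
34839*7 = 243873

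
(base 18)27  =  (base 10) 43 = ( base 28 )1F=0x2B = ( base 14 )31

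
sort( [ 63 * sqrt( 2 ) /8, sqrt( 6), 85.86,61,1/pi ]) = [ 1/pi,  sqrt( 6),63*  sqrt(2) /8,61,  85.86]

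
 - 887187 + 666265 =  - 220922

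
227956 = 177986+49970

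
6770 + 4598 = 11368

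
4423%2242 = 2181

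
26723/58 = 26723/58 = 460.74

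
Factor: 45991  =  11^1*37^1*113^1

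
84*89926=7553784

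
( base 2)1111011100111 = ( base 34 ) 6SN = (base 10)7911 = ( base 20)JFB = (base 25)cgb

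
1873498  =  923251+950247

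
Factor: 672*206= 2^6*3^1*7^1*103^1 = 138432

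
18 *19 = 342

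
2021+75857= 77878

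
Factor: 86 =2^1*43^1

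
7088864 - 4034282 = 3054582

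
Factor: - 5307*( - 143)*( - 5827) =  - 4422116127= -3^1*11^1*13^1*29^1*61^1 * 5827^1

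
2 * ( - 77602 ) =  - 155204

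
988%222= 100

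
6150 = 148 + 6002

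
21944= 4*5486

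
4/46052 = 1/11513 = 0.00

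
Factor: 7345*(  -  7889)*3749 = - 5^1*7^3*13^1*23^2*113^1*163^1 = - 217234699045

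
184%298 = 184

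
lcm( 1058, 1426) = 32798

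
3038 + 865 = 3903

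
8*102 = 816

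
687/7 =687/7 = 98.14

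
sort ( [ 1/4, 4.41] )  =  [ 1/4, 4.41]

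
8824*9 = 79416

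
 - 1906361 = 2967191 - 4873552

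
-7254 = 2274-9528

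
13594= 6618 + 6976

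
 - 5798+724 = - 5074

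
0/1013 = 0 = 0.00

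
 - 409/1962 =-1+ 1553/1962  =  - 0.21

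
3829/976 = 3  +  901/976 = 3.92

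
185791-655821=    -470030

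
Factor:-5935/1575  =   - 3^ ( - 2 )*5^ ( - 1 )*7^ ( - 1 ) * 1187^1  =  - 1187/315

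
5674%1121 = 69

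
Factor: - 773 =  - 773^1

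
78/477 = 26/159 = 0.16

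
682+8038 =8720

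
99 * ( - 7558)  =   - 748242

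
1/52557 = 1/52557 = 0.00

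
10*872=8720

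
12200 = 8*1525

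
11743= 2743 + 9000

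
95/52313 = 95/52313 = 0.00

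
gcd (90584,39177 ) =1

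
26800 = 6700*4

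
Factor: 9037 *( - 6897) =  - 62328189 = - 3^1 * 7^1*11^2 * 19^1 * 1291^1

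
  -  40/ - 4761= 40/4761= 0.01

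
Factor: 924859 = 13^1*71143^1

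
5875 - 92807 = -86932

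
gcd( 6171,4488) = 561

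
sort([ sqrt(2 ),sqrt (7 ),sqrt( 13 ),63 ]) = [ sqrt( 2 ),sqrt( 7 ), sqrt( 13 ),63] 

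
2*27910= 55820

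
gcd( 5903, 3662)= 1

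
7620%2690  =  2240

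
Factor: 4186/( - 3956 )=-2^(-1 )*7^1*13^1*43^( -1 )   =  -  91/86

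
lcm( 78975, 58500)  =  1579500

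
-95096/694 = -47548/347 = -137.03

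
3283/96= 3283/96 = 34.20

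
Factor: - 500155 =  - 5^1 * 67^1 * 1493^1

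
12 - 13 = -1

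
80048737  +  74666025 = 154714762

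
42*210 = 8820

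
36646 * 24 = 879504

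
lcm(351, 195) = 1755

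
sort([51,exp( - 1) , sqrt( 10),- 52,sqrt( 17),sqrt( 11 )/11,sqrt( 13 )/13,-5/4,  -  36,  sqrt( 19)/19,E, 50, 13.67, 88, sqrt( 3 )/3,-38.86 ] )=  [ - 52 , - 38.86,-36,-5/4  ,  sqrt( 19 )/19,sqrt( 13)/13, sqrt( 11)/11, exp( - 1 ) , sqrt ( 3)/3,E,sqrt( 10 ),sqrt ( 17 ),13.67,50,  51,88 ]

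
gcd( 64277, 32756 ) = 19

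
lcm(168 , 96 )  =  672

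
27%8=3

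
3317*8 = 26536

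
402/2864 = 201/1432 = 0.14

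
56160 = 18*3120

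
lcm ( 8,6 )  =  24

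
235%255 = 235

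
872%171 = 17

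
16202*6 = 97212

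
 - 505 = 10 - 515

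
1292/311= 1292/311 = 4.15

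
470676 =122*3858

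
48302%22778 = 2746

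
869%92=41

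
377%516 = 377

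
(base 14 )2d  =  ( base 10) 41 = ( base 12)35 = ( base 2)101001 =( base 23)1I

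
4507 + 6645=11152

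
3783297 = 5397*701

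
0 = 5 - 5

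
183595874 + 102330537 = 285926411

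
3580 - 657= 2923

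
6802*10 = 68020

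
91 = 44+47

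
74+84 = 158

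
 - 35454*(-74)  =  2623596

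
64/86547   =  64/86547 = 0.00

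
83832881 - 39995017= 43837864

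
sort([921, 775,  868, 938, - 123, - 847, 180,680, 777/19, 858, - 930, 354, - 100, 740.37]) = [ - 930, - 847, - 123, -100,  777/19, 180, 354, 680, 740.37, 775 , 858 , 868,921  ,  938]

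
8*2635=21080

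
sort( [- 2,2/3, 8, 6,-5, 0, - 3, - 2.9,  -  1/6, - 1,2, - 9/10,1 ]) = [ - 5, -3, - 2.9, - 2, - 1, - 9/10, - 1/6, 0, 2/3, 1, 2, 6, 8]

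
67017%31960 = 3097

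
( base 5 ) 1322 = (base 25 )8c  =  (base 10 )212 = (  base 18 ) be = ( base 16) D4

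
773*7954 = 6148442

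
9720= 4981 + 4739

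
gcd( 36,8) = 4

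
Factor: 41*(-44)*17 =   -  2^2*11^1*17^1*41^1 = - 30668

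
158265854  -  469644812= -311378958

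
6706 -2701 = 4005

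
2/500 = 1/250 = 0.00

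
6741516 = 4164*1619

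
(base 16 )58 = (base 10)88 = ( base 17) 53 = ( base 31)2Q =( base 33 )2M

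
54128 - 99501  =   - 45373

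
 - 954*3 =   -  2862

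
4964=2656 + 2308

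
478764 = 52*9207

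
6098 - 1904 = 4194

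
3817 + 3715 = 7532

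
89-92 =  - 3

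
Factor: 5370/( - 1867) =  - 2^1 * 3^1*5^1*179^1 * 1867^( - 1) 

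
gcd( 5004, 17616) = 12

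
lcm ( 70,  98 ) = 490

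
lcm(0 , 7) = 0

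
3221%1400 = 421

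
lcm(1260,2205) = 8820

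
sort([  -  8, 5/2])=[ - 8,5/2] 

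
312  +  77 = 389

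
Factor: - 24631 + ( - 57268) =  - 81899 = - 81899^1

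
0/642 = 0 = 0.00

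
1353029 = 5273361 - 3920332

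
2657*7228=19204796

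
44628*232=10353696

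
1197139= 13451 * 89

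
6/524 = 3/262 = 0.01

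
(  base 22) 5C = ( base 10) 122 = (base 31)3t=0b1111010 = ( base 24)52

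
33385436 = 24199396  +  9186040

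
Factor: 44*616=2^5*7^1 * 11^2=27104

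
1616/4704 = 101/294 = 0.34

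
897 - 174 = 723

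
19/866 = 19/866 = 0.02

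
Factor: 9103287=3^1 * 59^1* 51431^1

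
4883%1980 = 923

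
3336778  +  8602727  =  11939505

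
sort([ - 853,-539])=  [  -  853 ,  -  539]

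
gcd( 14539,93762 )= 1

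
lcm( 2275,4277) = 106925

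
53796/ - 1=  - 53796+0/1 = -53796.00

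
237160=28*8470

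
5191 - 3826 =1365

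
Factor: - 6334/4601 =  - 2^1 * 43^( - 1 )*107^( - 1)*3167^1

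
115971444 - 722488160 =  - 606516716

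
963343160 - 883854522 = 79488638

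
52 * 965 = 50180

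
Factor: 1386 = 2^1 * 3^2* 7^1*11^1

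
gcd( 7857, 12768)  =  3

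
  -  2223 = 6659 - 8882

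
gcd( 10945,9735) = 55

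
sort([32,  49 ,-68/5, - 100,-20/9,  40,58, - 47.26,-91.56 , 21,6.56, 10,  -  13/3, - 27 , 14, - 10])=[-100, -91.56, - 47.26, - 27, - 68/5, - 10, - 13/3, -20/9,6.56  ,  10, 14, 21,32, 40  ,  49,58]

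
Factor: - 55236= -2^2 * 3^1*4603^1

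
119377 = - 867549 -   -  986926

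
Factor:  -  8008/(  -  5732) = 2^1 * 7^1*11^1 * 13^1*1433^ (-1) = 2002/1433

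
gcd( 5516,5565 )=7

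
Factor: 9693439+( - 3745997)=5947442 = 2^1*2973721^1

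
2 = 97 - 95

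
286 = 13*22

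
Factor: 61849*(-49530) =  - 3063380970 = -2^1*3^1*5^1*13^1*127^2 * 487^1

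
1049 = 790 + 259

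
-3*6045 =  - 18135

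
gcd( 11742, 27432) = 6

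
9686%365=196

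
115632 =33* 3504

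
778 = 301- - 477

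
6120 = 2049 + 4071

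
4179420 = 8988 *465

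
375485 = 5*75097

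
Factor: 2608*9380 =2^6* 5^1*7^1*67^1*163^1= 24463040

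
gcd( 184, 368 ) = 184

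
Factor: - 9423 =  - 3^3*349^1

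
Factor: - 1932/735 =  - 92/35=- 2^2*5^(- 1)* 7^( - 1)*23^1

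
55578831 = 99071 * 561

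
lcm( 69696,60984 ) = 487872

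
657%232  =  193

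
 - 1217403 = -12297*99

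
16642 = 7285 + 9357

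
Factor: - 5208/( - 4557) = 8/7 = 2^3*7^(-1)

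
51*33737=1720587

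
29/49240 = 29/49240 = 0.00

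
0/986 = 0=0.00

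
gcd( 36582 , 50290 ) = 2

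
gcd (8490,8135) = 5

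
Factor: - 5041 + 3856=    - 1185 = - 3^1*5^1 * 79^1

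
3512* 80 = 280960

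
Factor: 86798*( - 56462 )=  - 4900788676 =-2^2*7^1*37^1*109^1 *43399^1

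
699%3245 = 699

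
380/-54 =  - 190/27  =  - 7.04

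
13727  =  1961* 7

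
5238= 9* 582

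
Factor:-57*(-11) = 627 = 3^1*11^1 * 19^1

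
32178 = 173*186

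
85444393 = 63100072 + 22344321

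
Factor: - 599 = -599^1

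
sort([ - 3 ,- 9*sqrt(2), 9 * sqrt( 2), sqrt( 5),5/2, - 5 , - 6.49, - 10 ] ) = [ - 9*sqrt( 2 ) ,  -  10, - 6.49 , - 5 , - 3, sqrt(5 ),5/2,9*sqrt( 2) ] 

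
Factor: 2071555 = 5^1*414311^1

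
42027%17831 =6365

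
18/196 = 9/98 = 0.09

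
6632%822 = 56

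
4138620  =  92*44985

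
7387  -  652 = 6735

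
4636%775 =761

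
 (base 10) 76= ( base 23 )37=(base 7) 136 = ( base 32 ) 2c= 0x4c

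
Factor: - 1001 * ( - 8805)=3^1* 5^1* 7^1*11^1*13^1*587^1 = 8813805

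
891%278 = 57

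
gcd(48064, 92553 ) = 1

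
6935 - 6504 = 431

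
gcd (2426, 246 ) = 2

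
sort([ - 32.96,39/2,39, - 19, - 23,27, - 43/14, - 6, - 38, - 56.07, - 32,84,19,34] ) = [ - 56.07, - 38, - 32.96,- 32, - 23,-19,-6, - 43/14,19,  39/2, 27,34, 39,  84] 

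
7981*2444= 19505564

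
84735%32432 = 19871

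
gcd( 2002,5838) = 14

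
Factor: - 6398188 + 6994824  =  596636 = 2^2*149159^1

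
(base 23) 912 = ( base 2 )1001010110010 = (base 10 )4786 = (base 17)G99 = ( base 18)EDG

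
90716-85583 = 5133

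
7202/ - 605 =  - 7202/605 = - 11.90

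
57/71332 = 57/71332 =0.00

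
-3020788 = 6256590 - 9277378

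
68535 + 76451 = 144986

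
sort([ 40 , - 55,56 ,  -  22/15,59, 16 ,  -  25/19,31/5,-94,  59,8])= [ - 94,-55,  -  22/15, -25/19,31/5, 8, 16 , 40, 56,59, 59]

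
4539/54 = 84 + 1/18=84.06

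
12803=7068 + 5735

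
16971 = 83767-66796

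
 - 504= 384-888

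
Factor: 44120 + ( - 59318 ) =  - 15198 = - 2^1*3^1 * 17^1*149^1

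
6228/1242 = 5 + 1/69  =  5.01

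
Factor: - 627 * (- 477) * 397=3^3 * 11^1*19^1*53^1*397^1 =118734363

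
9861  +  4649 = 14510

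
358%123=112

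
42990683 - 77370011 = -34379328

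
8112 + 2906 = 11018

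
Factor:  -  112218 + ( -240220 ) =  - 352438  =  - 2^1*313^1*563^1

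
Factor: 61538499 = 3^2* 11^1*41^1*15161^1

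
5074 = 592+4482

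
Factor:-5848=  - 2^3 * 17^1*43^1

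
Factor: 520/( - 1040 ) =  - 2^( - 1) =- 1/2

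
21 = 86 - 65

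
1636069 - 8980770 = -7344701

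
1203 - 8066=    - 6863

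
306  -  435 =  - 129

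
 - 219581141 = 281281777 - 500862918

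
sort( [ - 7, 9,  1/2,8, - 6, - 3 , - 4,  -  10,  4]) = [-10, -7,  -  6, - 4, - 3, 1/2  ,  4,8, 9]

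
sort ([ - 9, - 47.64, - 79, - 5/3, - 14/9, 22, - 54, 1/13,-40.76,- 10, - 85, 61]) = [ - 85, - 79,-54,- 47.64, - 40.76, - 10, - 9, - 5/3, - 14/9, 1/13,22, 61] 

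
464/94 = 232/47 = 4.94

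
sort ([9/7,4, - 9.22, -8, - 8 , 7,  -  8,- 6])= [-9.22,-8, - 8, - 8, - 6,9/7,4,7]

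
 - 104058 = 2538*( - 41) 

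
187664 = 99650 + 88014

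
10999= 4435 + 6564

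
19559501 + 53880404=73439905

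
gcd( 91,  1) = 1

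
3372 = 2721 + 651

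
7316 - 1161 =6155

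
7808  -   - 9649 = 17457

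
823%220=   163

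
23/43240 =1/1880 = 0.00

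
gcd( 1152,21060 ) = 36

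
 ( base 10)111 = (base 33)3C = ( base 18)63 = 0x6F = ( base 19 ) 5g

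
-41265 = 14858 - 56123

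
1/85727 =1/85727 = 0.00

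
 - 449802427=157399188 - 607201615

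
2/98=1/49 = 0.02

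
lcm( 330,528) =2640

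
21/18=1+1/6 = 1.17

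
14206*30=426180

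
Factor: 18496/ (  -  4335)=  - 64/15 = - 2^6* 3^(  -  1)*5^(  -  1) 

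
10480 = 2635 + 7845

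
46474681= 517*89893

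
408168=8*51021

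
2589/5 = 2589/5 = 517.80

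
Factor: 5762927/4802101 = 23^( - 1 )*208787^( - 1 )*5762927^1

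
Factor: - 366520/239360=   -  49/32 =- 2^( - 5)*7^2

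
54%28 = 26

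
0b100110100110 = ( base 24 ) 46M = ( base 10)2470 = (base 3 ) 10101111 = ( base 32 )2d6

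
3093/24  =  1031/8=128.88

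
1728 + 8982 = 10710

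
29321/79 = 29321/79  =  371.15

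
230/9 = 230/9  =  25.56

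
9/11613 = 3/3871 = 0.00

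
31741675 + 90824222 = 122565897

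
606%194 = 24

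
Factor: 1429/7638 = 2^ (-1) * 3^( - 1 )*19^( - 1 )*67^ (  -  1)*1429^1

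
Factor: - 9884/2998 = -4942/1499 = - 2^1*7^1*353^1 * 1499^( - 1 ) 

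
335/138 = 2+59/138 = 2.43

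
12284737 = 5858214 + 6426523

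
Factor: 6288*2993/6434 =2^3*3^1* 41^1*73^1*131^1 * 3217^( - 1) = 9409992/3217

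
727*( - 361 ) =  -262447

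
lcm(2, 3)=6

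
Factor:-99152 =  - 2^4 *6197^1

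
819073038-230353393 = 588719645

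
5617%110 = 7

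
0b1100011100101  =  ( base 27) 8k1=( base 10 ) 6373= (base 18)11C1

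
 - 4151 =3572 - 7723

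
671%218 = 17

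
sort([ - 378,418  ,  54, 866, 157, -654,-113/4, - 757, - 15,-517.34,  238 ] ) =[  -  757, - 654,-517.34 , - 378, - 113/4, - 15,54 , 157,238,418,866]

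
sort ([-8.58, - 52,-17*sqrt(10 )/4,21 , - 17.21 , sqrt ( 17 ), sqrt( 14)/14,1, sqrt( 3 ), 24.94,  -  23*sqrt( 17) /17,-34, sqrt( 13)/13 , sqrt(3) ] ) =[ - 52, - 34, - 17.21, - 17*sqrt( 10) /4,-8.58, - 23* sqrt(17) /17,sqrt( 14)/14,sqrt( 13) /13, 1,sqrt( 3 ),sqrt(3),sqrt(17),  21,  24.94]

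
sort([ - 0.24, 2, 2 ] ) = [ - 0.24, 2,2]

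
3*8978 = 26934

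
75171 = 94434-19263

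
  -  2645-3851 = - 6496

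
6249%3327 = 2922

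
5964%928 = 396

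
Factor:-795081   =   - 3^1*7^1* 37861^1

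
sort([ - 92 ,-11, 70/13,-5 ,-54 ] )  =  [ - 92, - 54,  -  11, - 5, 70/13]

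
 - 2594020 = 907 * (  -  2860 )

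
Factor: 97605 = 3^4*5^1 * 241^1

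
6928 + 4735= 11663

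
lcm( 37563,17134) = 976638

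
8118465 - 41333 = 8077132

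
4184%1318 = 230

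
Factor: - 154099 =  - 11^1 * 14009^1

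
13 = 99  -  86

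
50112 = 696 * 72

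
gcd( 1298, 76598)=2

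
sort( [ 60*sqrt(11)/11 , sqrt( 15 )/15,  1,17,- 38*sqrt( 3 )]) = [  -  38*sqrt( 3),sqrt(15)/15, 1,17 , 60*sqrt( 11)/11]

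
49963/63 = 793+4/63 = 793.06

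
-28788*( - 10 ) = 287880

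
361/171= 2 + 1/9 = 2.11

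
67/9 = 67/9 = 7.44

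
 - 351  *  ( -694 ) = 243594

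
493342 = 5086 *97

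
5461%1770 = 151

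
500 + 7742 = 8242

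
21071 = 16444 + 4627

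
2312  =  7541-5229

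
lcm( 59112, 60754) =2187144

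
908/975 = 908/975 = 0.93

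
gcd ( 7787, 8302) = 1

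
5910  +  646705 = 652615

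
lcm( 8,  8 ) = 8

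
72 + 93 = 165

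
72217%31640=8937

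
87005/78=1115 + 35/78  =  1115.45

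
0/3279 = 0 = 0.00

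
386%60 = 26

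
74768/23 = 74768/23  =  3250.78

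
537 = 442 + 95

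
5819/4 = 5819/4 = 1454.75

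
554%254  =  46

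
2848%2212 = 636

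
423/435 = 141/145= 0.97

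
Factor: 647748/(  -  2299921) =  - 2^2*3^2*13^( - 2 )*19^1*31^( - 1)*439^( - 1)*947^1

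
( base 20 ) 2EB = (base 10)1091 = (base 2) 10001000011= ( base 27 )1db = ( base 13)65C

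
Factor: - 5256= - 2^3 * 3^2 * 73^1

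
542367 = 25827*21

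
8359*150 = 1253850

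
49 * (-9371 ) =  - 459179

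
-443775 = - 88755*5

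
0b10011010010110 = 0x2696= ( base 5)304003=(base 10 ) 9878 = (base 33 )92b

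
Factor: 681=3^1*  227^1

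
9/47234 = 9/47234 = 0.00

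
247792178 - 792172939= - 544380761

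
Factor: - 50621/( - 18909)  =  3^( - 2 )*11^( - 1)*  191^( - 1 )*223^1*227^1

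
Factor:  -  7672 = -2^3 * 7^1 * 137^1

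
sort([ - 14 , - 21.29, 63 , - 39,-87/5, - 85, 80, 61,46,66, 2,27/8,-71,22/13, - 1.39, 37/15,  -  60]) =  [ - 85,- 71, - 60,  -  39, - 21.29,  -  87/5, - 14,-1.39,22/13, 2 , 37/15,27/8, 46, 61,63,66,  80] 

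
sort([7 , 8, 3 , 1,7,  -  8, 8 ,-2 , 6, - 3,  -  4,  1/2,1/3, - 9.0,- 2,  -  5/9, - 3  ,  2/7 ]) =[ - 9.0 ,- 8,  -  4 ,  -  3, - 3,- 2, - 2,  -  5/9, 2/7, 1/3, 1/2,  1,3,6, 7,7, 8,8 ] 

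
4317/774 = 5+149/258 = 5.58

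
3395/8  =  3395/8 = 424.38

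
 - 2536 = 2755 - 5291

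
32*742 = 23744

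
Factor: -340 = - 2^2 * 5^1*17^1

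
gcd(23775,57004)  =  1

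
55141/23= 2397 + 10/23 =2397.43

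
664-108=556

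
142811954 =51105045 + 91706909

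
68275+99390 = 167665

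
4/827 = 4/827 = 0.00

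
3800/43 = 3800/43=   88.37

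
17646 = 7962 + 9684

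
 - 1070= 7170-8240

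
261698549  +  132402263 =394100812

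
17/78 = 17/78 = 0.22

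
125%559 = 125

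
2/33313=2/33313 = 0.00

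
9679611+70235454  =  79915065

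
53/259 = 53/259= 0.20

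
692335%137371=5480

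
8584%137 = 90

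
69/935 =69/935 = 0.07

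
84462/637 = 12066/91  =  132.59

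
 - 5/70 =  - 1+ 13/14 = - 0.07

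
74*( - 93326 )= - 6906124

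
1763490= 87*20270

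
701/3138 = 701/3138 = 0.22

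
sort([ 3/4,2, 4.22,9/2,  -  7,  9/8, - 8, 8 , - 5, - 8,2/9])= [-8, - 8,-7,-5, 2/9  ,  3/4,9/8 , 2,  4.22,9/2,  8]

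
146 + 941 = 1087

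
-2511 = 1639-4150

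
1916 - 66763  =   - 64847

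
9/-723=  - 1  +  238/241  =  - 0.01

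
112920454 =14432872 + 98487582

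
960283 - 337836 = 622447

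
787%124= 43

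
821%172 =133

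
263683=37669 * 7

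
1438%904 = 534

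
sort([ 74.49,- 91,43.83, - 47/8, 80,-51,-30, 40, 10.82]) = [ - 91, - 51,-30, - 47/8,10.82,40,  43.83,74.49, 80 ] 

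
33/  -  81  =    -  1 + 16/27 = -0.41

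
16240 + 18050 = 34290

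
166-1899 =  - 1733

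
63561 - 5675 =57886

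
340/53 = 340/53 = 6.42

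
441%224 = 217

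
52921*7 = 370447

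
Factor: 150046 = 2^1 * 13^1*29^1 * 199^1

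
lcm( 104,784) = 10192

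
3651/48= 1217/16 = 76.06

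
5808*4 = 23232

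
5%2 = 1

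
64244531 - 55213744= 9030787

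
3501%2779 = 722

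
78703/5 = 78703/5 =15740.60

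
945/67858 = 135/9694 = 0.01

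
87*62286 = 5418882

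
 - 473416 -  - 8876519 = 8403103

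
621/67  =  621/67 = 9.27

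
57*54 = 3078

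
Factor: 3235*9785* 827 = 26178250825 = 5^2* 19^1*103^1*647^1*827^1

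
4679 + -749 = 3930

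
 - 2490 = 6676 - 9166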